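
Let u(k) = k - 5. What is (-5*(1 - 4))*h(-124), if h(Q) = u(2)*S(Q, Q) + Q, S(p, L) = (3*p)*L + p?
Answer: -2072040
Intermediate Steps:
S(p, L) = p + 3*L*p (S(p, L) = 3*L*p + p = p + 3*L*p)
u(k) = -5 + k
h(Q) = Q - 3*Q*(1 + 3*Q) (h(Q) = (-5 + 2)*(Q*(1 + 3*Q)) + Q = -3*Q*(1 + 3*Q) + Q = Q - 3*Q*(1 + 3*Q))
(-5*(1 - 4))*h(-124) = (-5*(1 - 4))*(-124*(-2 - 9*(-124))) = (-5*(-3))*(-124*(-2 + 1116)) = 15*(-124*1114) = 15*(-138136) = -2072040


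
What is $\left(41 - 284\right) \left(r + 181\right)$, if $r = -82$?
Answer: $-24057$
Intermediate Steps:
$\left(41 - 284\right) \left(r + 181\right) = \left(41 - 284\right) \left(-82 + 181\right) = \left(-243\right) 99 = -24057$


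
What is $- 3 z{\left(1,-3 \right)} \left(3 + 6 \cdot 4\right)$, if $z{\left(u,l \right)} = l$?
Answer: $243$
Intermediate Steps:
$- 3 z{\left(1,-3 \right)} \left(3 + 6 \cdot 4\right) = \left(-3\right) \left(-3\right) \left(3 + 6 \cdot 4\right) = 9 \left(3 + 24\right) = 9 \cdot 27 = 243$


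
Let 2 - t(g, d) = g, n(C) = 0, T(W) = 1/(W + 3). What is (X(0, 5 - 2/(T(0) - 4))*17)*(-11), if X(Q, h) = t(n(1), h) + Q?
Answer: -374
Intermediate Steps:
T(W) = 1/(3 + W)
t(g, d) = 2 - g
X(Q, h) = 2 + Q (X(Q, h) = (2 - 1*0) + Q = (2 + 0) + Q = 2 + Q)
(X(0, 5 - 2/(T(0) - 4))*17)*(-11) = ((2 + 0)*17)*(-11) = (2*17)*(-11) = 34*(-11) = -374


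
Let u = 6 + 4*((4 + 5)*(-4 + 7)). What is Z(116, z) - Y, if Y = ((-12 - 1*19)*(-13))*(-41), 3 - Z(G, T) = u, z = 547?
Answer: 16412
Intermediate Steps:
u = 114 (u = 6 + 4*(9*3) = 6 + 4*27 = 6 + 108 = 114)
Z(G, T) = -111 (Z(G, T) = 3 - 1*114 = 3 - 114 = -111)
Y = -16523 (Y = ((-12 - 19)*(-13))*(-41) = -31*(-13)*(-41) = 403*(-41) = -16523)
Z(116, z) - Y = -111 - 1*(-16523) = -111 + 16523 = 16412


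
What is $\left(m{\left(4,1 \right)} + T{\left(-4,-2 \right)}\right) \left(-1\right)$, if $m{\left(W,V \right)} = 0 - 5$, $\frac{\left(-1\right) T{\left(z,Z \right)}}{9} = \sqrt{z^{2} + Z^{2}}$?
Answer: $5 + 18 \sqrt{5} \approx 45.249$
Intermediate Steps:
$T{\left(z,Z \right)} = - 9 \sqrt{Z^{2} + z^{2}}$ ($T{\left(z,Z \right)} = - 9 \sqrt{z^{2} + Z^{2}} = - 9 \sqrt{Z^{2} + z^{2}}$)
$m{\left(W,V \right)} = -5$
$\left(m{\left(4,1 \right)} + T{\left(-4,-2 \right)}\right) \left(-1\right) = \left(-5 - 9 \sqrt{\left(-2\right)^{2} + \left(-4\right)^{2}}\right) \left(-1\right) = \left(-5 - 9 \sqrt{4 + 16}\right) \left(-1\right) = \left(-5 - 9 \sqrt{20}\right) \left(-1\right) = \left(-5 - 9 \cdot 2 \sqrt{5}\right) \left(-1\right) = \left(-5 - 18 \sqrt{5}\right) \left(-1\right) = 5 + 18 \sqrt{5}$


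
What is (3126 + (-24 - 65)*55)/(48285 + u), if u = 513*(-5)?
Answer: -1769/45720 ≈ -0.038692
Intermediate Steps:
u = -2565
(3126 + (-24 - 65)*55)/(48285 + u) = (3126 + (-24 - 65)*55)/(48285 - 2565) = (3126 - 89*55)/45720 = (3126 - 4895)*(1/45720) = -1769*1/45720 = -1769/45720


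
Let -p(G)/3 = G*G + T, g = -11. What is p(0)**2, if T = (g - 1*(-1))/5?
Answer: 36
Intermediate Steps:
T = -2 (T = (-11 - 1*(-1))/5 = (-11 + 1)*(1/5) = -10*1/5 = -2)
p(G) = 6 - 3*G**2 (p(G) = -3*(G*G - 2) = -3*(G**2 - 2) = -3*(-2 + G**2) = 6 - 3*G**2)
p(0)**2 = (6 - 3*0**2)**2 = (6 - 3*0)**2 = (6 + 0)**2 = 6**2 = 36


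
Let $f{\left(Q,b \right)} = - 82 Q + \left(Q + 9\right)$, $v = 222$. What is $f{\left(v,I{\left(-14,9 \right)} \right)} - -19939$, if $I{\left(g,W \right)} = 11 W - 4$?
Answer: $1966$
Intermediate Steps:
$I{\left(g,W \right)} = -4 + 11 W$
$f{\left(Q,b \right)} = 9 - 81 Q$ ($f{\left(Q,b \right)} = - 82 Q + \left(9 + Q\right) = 9 - 81 Q$)
$f{\left(v,I{\left(-14,9 \right)} \right)} - -19939 = \left(9 - 17982\right) - -19939 = \left(9 - 17982\right) + 19939 = -17973 + 19939 = 1966$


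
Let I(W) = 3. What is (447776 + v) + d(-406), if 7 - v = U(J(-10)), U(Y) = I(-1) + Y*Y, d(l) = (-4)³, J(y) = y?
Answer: 447616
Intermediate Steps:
d(l) = -64
U(Y) = 3 + Y² (U(Y) = 3 + Y*Y = 3 + Y²)
v = -96 (v = 7 - (3 + (-10)²) = 7 - (3 + 100) = 7 - 1*103 = 7 - 103 = -96)
(447776 + v) + d(-406) = (447776 - 96) - 64 = 447680 - 64 = 447616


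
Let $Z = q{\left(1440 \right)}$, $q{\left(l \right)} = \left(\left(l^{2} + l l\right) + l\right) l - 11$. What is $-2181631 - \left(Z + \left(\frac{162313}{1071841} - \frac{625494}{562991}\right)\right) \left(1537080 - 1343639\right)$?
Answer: $- \frac{697346441268841260332194269}{603436836431} \approx -1.1556 \cdot 10^{15}$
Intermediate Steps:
$q{\left(l \right)} = -11 + l \left(l + 2 l^{2}\right)$ ($q{\left(l \right)} = \left(\left(l^{2} + l^{2}\right) + l\right) l - 11 = \left(2 l^{2} + l\right) l - 11 = \left(l + 2 l^{2}\right) l - 11 = l \left(l + 2 l^{2}\right) - 11 = -11 + l \left(l + 2 l^{2}\right)$)
$Z = 5974041589$ ($Z = -11 + 1440^{2} + 2 \cdot 1440^{3} = -11 + 2073600 + 2 \cdot 2985984000 = -11 + 2073600 + 5971968000 = 5974041589$)
$-2181631 - \left(Z + \left(\frac{162313}{1071841} - \frac{625494}{562991}\right)\right) \left(1537080 - 1343639\right) = -2181631 - \left(5974041589 + \left(\frac{162313}{1071841} - \frac{625494}{562991}\right)\right) \left(1537080 - 1343639\right) = -2181631 - \left(5974041589 + \left(162313 \cdot \frac{1}{1071841} - \frac{625494}{562991}\right)\right) 193441 = -2181631 - \left(5974041589 + \left(\frac{162313}{1071841} - \frac{625494}{562991}\right)\right) 193441 = -2181631 - \left(5974041589 - \frac{579049356271}{603436836431}\right) 193441 = -2181631 - \frac{3604956756594334972588}{603436836431} \cdot 193441 = -2181631 - \frac{697346439952364751432395308}{603436836431} = - \frac{697346441268841260332194269}{603436836431}$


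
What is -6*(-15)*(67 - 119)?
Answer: -4680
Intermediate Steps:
-6*(-15)*(67 - 119) = -(-90)*(-52) = -1*4680 = -4680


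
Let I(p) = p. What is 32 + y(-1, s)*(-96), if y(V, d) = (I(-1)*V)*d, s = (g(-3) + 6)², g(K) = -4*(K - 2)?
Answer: -64864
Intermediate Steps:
g(K) = 8 - 4*K (g(K) = -4*(-2 + K) = 8 - 4*K)
s = 676 (s = ((8 - 4*(-3)) + 6)² = ((8 + 12) + 6)² = (20 + 6)² = 26² = 676)
y(V, d) = -V*d (y(V, d) = (-V)*d = -V*d)
32 + y(-1, s)*(-96) = 32 - 1*(-1)*676*(-96) = 32 + 676*(-96) = 32 - 64896 = -64864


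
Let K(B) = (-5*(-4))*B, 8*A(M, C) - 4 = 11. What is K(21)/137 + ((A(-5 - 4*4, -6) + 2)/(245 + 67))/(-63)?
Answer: 66039913/21542976 ≈ 3.0655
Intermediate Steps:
A(M, C) = 15/8 (A(M, C) = ½ + (⅛)*11 = ½ + 11/8 = 15/8)
K(B) = 20*B
K(21)/137 + ((A(-5 - 4*4, -6) + 2)/(245 + 67))/(-63) = (20*21)/137 + ((15/8 + 2)/(245 + 67))/(-63) = 420*(1/137) + ((31/8)/312)*(-1/63) = 420/137 + ((31/8)*(1/312))*(-1/63) = 420/137 + (31/2496)*(-1/63) = 420/137 - 31/157248 = 66039913/21542976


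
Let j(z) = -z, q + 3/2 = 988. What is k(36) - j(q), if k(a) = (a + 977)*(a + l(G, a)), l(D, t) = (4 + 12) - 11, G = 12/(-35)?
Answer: 85039/2 ≈ 42520.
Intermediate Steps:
q = 1973/2 (q = -3/2 + 988 = 1973/2 ≈ 986.50)
G = -12/35 (G = 12*(-1/35) = -12/35 ≈ -0.34286)
l(D, t) = 5 (l(D, t) = 16 - 11 = 5)
k(a) = (5 + a)*(977 + a) (k(a) = (a + 977)*(a + 5) = (977 + a)*(5 + a) = (5 + a)*(977 + a))
k(36) - j(q) = (4885 + 36² + 982*36) - (-1)*1973/2 = (4885 + 1296 + 35352) - 1*(-1973/2) = 41533 + 1973/2 = 85039/2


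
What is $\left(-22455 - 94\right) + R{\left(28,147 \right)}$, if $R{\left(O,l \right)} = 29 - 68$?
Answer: $-22588$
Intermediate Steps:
$R{\left(O,l \right)} = -39$ ($R{\left(O,l \right)} = 29 - 68 = -39$)
$\left(-22455 - 94\right) + R{\left(28,147 \right)} = \left(-22455 - 94\right) - 39 = -22549 - 39 = -22588$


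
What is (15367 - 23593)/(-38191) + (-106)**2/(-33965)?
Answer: -149717986/1297157315 ≈ -0.11542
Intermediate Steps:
(15367 - 23593)/(-38191) + (-106)**2/(-33965) = -8226*(-1/38191) + 11236*(-1/33965) = 8226/38191 - 11236/33965 = -149717986/1297157315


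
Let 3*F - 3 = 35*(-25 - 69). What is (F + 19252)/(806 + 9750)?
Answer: 54469/31668 ≈ 1.7200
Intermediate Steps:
F = -3287/3 (F = 1 + (35*(-25 - 69))/3 = 1 + (35*(-94))/3 = 1 + (1/3)*(-3290) = 1 - 3290/3 = -3287/3 ≈ -1095.7)
(F + 19252)/(806 + 9750) = (-3287/3 + 19252)/(806 + 9750) = (54469/3)/10556 = (54469/3)*(1/10556) = 54469/31668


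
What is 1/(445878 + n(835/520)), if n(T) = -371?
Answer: 1/445507 ≈ 2.2446e-6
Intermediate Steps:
1/(445878 + n(835/520)) = 1/(445878 - 371) = 1/445507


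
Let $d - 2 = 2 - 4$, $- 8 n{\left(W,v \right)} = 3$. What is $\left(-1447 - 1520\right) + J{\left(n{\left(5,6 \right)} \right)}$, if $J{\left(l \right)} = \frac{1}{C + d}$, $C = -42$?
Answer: $- \frac{124615}{42} \approx -2967.0$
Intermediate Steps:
$n{\left(W,v \right)} = - \frac{3}{8}$ ($n{\left(W,v \right)} = \left(- \frac{1}{8}\right) 3 = - \frac{3}{8}$)
$d = 0$ ($d = 2 + \left(2 - 4\right) = 2 - 2 = 0$)
$J{\left(l \right)} = - \frac{1}{42}$ ($J{\left(l \right)} = \frac{1}{-42 + 0} = \frac{1}{-42} = - \frac{1}{42}$)
$\left(-1447 - 1520\right) + J{\left(n{\left(5,6 \right)} \right)} = \left(-1447 - 1520\right) - \frac{1}{42} = -2967 - \frac{1}{42} = - \frac{124615}{42}$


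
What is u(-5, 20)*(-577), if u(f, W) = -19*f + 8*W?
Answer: -147135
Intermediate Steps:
u(-5, 20)*(-577) = (-19*(-5) + 8*20)*(-577) = (95 + 160)*(-577) = 255*(-577) = -147135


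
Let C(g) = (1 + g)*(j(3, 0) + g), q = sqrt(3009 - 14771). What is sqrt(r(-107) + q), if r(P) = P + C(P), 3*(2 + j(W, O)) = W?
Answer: sqrt(11341 + I*sqrt(11762)) ≈ 106.5 + 0.5092*I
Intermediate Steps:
j(W, O) = -2 + W/3
q = I*sqrt(11762) (q = sqrt(-11762) = I*sqrt(11762) ≈ 108.45*I)
C(g) = (1 + g)*(-1 + g) (C(g) = (1 + g)*((-2 + (1/3)*3) + g) = (1 + g)*((-2 + 1) + g) = (1 + g)*(-1 + g))
r(P) = -1 + P + P**2 (r(P) = P + (-1 + P**2) = -1 + P + P**2)
sqrt(r(-107) + q) = sqrt((-1 - 107 + (-107)**2) + I*sqrt(11762)) = sqrt((-1 - 107 + 11449) + I*sqrt(11762)) = sqrt(11341 + I*sqrt(11762))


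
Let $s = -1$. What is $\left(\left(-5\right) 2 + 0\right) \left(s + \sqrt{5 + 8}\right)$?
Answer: $10 - 10 \sqrt{13} \approx -26.056$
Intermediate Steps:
$\left(\left(-5\right) 2 + 0\right) \left(s + \sqrt{5 + 8}\right) = \left(\left(-5\right) 2 + 0\right) \left(-1 + \sqrt{5 + 8}\right) = \left(-10 + 0\right) \left(-1 + \sqrt{13}\right) = - 10 \left(-1 + \sqrt{13}\right) = 10 - 10 \sqrt{13}$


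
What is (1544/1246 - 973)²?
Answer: 366517635649/388129 ≈ 9.4432e+5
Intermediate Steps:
(1544/1246 - 973)² = (1544*(1/1246) - 973)² = (772/623 - 973)² = (-605407/623)² = 366517635649/388129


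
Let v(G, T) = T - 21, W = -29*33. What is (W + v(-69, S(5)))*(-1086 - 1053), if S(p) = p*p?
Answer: 2038467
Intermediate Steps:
W = -957
S(p) = p**2
v(G, T) = -21 + T
(W + v(-69, S(5)))*(-1086 - 1053) = (-957 + (-21 + 5**2))*(-1086 - 1053) = (-957 + (-21 + 25))*(-2139) = (-957 + 4)*(-2139) = -953*(-2139) = 2038467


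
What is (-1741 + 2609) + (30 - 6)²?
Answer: 1444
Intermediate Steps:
(-1741 + 2609) + (30 - 6)² = 868 + 24² = 868 + 576 = 1444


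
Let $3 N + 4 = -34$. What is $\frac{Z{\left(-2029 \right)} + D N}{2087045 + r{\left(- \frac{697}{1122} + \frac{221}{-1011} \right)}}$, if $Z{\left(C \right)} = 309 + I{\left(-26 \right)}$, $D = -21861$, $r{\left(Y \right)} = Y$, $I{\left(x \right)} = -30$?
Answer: $\frac{6165148770}{46420036211} \approx 0.13281$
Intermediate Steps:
$N = - \frac{38}{3}$ ($N = - \frac{4}{3} + \frac{1}{3} \left(-34\right) = - \frac{4}{3} - \frac{34}{3} = - \frac{38}{3} \approx -12.667$)
$Z{\left(C \right)} = 279$ ($Z{\left(C \right)} = 309 - 30 = 279$)
$\frac{Z{\left(-2029 \right)} + D N}{2087045 + r{\left(- \frac{697}{1122} + \frac{221}{-1011} \right)}} = \frac{279 - -276906}{2087045 + \left(- \frac{697}{1122} + \frac{221}{-1011}\right)} = \frac{279 + 276906}{2087045 + \left(\left(-697\right) \frac{1}{1122} + 221 \left(- \frac{1}{1011}\right)\right)} = \frac{277185}{2087045 - \frac{18679}{22242}} = \frac{277185}{\frac{46420036211}{22242}} = 277185 \cdot \frac{22242}{46420036211} = \frac{6165148770}{46420036211}$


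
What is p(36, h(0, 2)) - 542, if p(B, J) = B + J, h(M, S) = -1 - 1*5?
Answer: -512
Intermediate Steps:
h(M, S) = -6 (h(M, S) = -1 - 5 = -6)
p(36, h(0, 2)) - 542 = (36 - 6) - 542 = 30 - 542 = -512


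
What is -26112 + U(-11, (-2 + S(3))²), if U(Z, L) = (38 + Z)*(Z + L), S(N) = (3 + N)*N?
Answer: -19497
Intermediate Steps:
S(N) = N*(3 + N)
U(Z, L) = (38 + Z)*(L + Z)
-26112 + U(-11, (-2 + S(3))²) = -26112 + ((-11)² + 38*(-2 + 3*(3 + 3))² + 38*(-11) + (-2 + 3*(3 + 3))²*(-11)) = -26112 + (121 + 38*(-2 + 3*6)² - 418 + (-2 + 3*6)²*(-11)) = -26112 + (121 + 38*(-2 + 18)² - 418 + (-2 + 18)²*(-11)) = -26112 + (121 + 38*16² - 418 + 16²*(-11)) = -26112 + (121 + 38*256 - 418 + 256*(-11)) = -26112 + (121 + 9728 - 418 - 2816) = -26112 + 6615 = -19497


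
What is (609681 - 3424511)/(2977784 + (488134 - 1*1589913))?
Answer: -11978/7983 ≈ -1.5004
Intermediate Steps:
(609681 - 3424511)/(2977784 + (488134 - 1*1589913)) = -2814830/(2977784 + (488134 - 1589913)) = -2814830/(2977784 - 1101779) = -2814830/1876005 = -2814830*1/1876005 = -11978/7983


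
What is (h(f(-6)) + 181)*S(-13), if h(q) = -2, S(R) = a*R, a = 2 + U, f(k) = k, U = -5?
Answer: 6981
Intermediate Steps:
a = -3 (a = 2 - 5 = -3)
S(R) = -3*R
(h(f(-6)) + 181)*S(-13) = (-2 + 181)*(-3*(-13)) = 179*39 = 6981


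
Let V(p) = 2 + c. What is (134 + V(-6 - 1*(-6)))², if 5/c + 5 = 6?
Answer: 19881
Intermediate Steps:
c = 5 (c = 5/(-5 + 6) = 5/1 = 5*1 = 5)
V(p) = 7 (V(p) = 2 + 5 = 7)
(134 + V(-6 - 1*(-6)))² = (134 + 7)² = 141² = 19881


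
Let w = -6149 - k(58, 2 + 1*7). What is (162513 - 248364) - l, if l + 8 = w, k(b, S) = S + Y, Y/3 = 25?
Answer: -79610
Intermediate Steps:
Y = 75 (Y = 3*25 = 75)
k(b, S) = 75 + S (k(b, S) = S + 75 = 75 + S)
w = -6233 (w = -6149 - (75 + (2 + 1*7)) = -6149 - (75 + (2 + 7)) = -6149 - (75 + 9) = -6149 - 1*84 = -6149 - 84 = -6233)
l = -6241 (l = -8 - 6233 = -6241)
(162513 - 248364) - l = (162513 - 248364) - 1*(-6241) = -85851 + 6241 = -79610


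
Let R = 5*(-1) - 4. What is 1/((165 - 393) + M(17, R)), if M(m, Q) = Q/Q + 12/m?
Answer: -17/3847 ≈ -0.0044190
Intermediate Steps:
R = -9 (R = -5 - 4 = -9)
M(m, Q) = 1 + 12/m
1/((165 - 393) + M(17, R)) = 1/((165 - 393) + (12 + 17)/17) = 1/(-228 + (1/17)*29) = 1/(-228 + 29/17) = 1/(-3847/17) = -17/3847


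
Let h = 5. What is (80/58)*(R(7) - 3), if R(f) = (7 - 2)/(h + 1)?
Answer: -260/87 ≈ -2.9885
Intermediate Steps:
R(f) = ⅚ (R(f) = (7 - 2)/(5 + 1) = 5/6 = 5*(⅙) = ⅚)
(80/58)*(R(7) - 3) = (80/58)*(⅚ - 3) = (80*(1/58))*(-13/6) = (40/29)*(-13/6) = -260/87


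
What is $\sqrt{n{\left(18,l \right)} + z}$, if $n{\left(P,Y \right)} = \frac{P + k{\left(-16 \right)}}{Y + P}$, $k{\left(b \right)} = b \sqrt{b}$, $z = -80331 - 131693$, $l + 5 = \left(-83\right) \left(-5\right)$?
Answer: $\frac{\sqrt{-9709849178 - 6848 i}}{214} \approx 0.00016237 - 460.46 i$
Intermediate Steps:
$l = 410$ ($l = -5 - -415 = -5 + 415 = 410$)
$z = -212024$ ($z = -80331 - 131693 = -212024$)
$k{\left(b \right)} = b^{\frac{3}{2}}$
$n{\left(P,Y \right)} = \frac{P - 64 i}{P + Y}$ ($n{\left(P,Y \right)} = \frac{P + \left(-16\right)^{\frac{3}{2}}}{Y + P} = \frac{P - 64 i}{P + Y}$)
$\sqrt{n{\left(18,l \right)} + z} = \sqrt{\frac{18 - 64 i}{18 + 410} - 212024} = \sqrt{\frac{18 - 64 i}{428} - 212024} = \sqrt{\left(\frac{9}{214} - \frac{16 i}{107}\right) - 212024} = \sqrt{- \frac{45373127}{214} - \frac{16 i}{107}}$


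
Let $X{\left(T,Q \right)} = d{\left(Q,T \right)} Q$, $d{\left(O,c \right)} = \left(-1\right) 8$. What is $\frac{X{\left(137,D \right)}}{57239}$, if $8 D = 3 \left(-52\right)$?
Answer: $\frac{12}{4403} \approx 0.0027254$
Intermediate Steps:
$d{\left(O,c \right)} = -8$
$D = - \frac{39}{2}$ ($D = \frac{3 \left(-52\right)}{8} = \frac{1}{8} \left(-156\right) = - \frac{39}{2} \approx -19.5$)
$X{\left(T,Q \right)} = - 8 Q$
$\frac{X{\left(137,D \right)}}{57239} = \frac{\left(-8\right) \left(- \frac{39}{2}\right)}{57239} = 156 \cdot \frac{1}{57239} = \frac{12}{4403}$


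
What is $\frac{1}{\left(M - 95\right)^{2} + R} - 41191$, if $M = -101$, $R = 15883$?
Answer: $- \frac{2236630108}{54299} \approx -41191.0$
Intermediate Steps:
$\frac{1}{\left(M - 95\right)^{2} + R} - 41191 = \frac{1}{\left(-101 - 95\right)^{2} + 15883} - 41191 = \frac{1}{\left(-196\right)^{2} + 15883} - 41191 = \frac{1}{38416 + 15883} - 41191 = \frac{1}{54299} - 41191 = - \frac{2236630108}{54299}$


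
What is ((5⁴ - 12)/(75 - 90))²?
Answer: 375769/225 ≈ 1670.1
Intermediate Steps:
((5⁴ - 12)/(75 - 90))² = ((625 - 12)/(-15))² = (613*(-1/15))² = (-613/15)² = 375769/225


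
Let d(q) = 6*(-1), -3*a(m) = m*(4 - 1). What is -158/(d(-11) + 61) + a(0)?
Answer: -158/55 ≈ -2.8727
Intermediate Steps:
a(m) = -m (a(m) = -m*(4 - 1)/3 = -m*3/3 = -m)
d(q) = -6
-158/(d(-11) + 61) + a(0) = -158/(-6 + 61) - 1*0 = -158/55 + 0 = -158/55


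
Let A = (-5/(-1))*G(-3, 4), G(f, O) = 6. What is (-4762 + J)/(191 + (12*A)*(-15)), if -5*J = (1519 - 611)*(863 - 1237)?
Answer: -315782/26045 ≈ -12.124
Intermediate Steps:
J = 339592/5 (J = -(1519 - 611)*(863 - 1237)/5 = -908*(-374)/5 = -⅕*(-339592) = 339592/5 ≈ 67918.)
A = 30 (A = -5/(-1)*6 = -5*(-1)*6 = 5*6 = 30)
(-4762 + J)/(191 + (12*A)*(-15)) = (-4762 + 339592/5)/(191 + (12*30)*(-15)) = 315782/(5*(191 + 360*(-15))) = 315782/(5*(191 - 5400)) = (315782/5)/(-5209) = (315782/5)*(-1/5209) = -315782/26045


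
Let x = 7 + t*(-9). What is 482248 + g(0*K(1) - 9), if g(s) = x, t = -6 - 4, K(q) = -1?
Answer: 482345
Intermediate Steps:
t = -10
x = 97 (x = 7 - 10*(-9) = 7 + 90 = 97)
g(s) = 97
482248 + g(0*K(1) - 9) = 482248 + 97 = 482345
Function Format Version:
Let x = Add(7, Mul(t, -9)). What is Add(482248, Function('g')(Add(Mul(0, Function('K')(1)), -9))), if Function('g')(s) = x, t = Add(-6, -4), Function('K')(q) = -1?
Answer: 482345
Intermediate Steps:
t = -10
x = 97 (x = Add(7, Mul(-10, -9)) = Add(7, 90) = 97)
Function('g')(s) = 97
Add(482248, Function('g')(Add(Mul(0, Function('K')(1)), -9))) = Add(482248, 97) = 482345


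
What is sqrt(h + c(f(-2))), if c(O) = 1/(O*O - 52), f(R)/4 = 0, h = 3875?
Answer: sqrt(2619487)/26 ≈ 62.249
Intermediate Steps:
f(R) = 0 (f(R) = 4*0 = 0)
c(O) = 1/(-52 + O**2) (c(O) = 1/(O**2 - 52) = 1/(-52 + O**2))
sqrt(h + c(f(-2))) = sqrt(3875 + 1/(-52 + 0**2)) = sqrt(3875 + 1/(-52 + 0)) = sqrt(3875 + 1/(-52)) = sqrt(3875 - 1/52) = sqrt(201499/52) = sqrt(2619487)/26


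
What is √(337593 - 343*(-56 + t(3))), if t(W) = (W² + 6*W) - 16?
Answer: 2*√88257 ≈ 594.16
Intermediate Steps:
t(W) = -16 + W² + 6*W
√(337593 - 343*(-56 + t(3))) = √(337593 - 343*(-56 + (-16 + 3² + 6*3))) = √(337593 - 343*(-56 + (-16 + 9 + 18))) = √(337593 - 343*(-56 + 11)) = √(337593 - 343*(-45)) = √(337593 + 15435) = √353028 = 2*√88257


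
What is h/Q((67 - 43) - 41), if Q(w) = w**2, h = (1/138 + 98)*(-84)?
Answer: -189350/6647 ≈ -28.487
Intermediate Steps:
h = -189350/23 (h = (1/138 + 98)*(-84) = (13525/138)*(-84) = -189350/23 ≈ -8232.6)
h/Q((67 - 43) - 41) = -189350/(23*((67 - 43) - 41)**2) = -189350/(23*(24 - 41)**2) = -189350/(23*((-17)**2)) = -189350/23/289 = -189350/23*1/289 = -189350/6647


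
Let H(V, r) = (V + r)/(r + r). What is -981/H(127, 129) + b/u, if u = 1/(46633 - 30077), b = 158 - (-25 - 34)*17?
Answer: 2460227499/128 ≈ 1.9221e+7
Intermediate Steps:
H(V, r) = (V + r)/(2*r) (H(V, r) = (V + r)/((2*r)) = (V + r)*(1/(2*r)) = (V + r)/(2*r))
b = 1161 (b = 158 - (-59)*17 = 158 - 1*(-1003) = 158 + 1003 = 1161)
u = 1/16556 ≈ 6.0401e-5
-981/H(127, 129) + b/u = -981*258/(127 + 129) + 1161/(1/16556) = -981/((½)*(1/129)*256) + 1161*16556 = -981/128/129 + 19221516 = -981*129/128 + 19221516 = -126549/128 + 19221516 = 2460227499/128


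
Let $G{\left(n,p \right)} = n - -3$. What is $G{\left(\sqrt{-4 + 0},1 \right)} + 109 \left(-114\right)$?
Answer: $-12423 + 2 i \approx -12423.0 + 2.0 i$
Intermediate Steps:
$G{\left(n,p \right)} = 3 + n$ ($G{\left(n,p \right)} = n + 3 = 3 + n$)
$G{\left(\sqrt{-4 + 0},1 \right)} + 109 \left(-114\right) = \left(3 + \sqrt{-4 + 0}\right) + 109 \left(-114\right) = \left(3 + \sqrt{-4}\right) - 12426 = \left(3 + 2 i\right) - 12426 = -12423 + 2 i$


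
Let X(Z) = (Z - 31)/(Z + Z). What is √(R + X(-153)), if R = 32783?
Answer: √85270147/51 ≈ 181.06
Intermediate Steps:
X(Z) = (-31 + Z)/(2*Z) (X(Z) = (-31 + Z)/((2*Z)) = (-31 + Z)*(1/(2*Z)) = (-31 + Z)/(2*Z))
√(R + X(-153)) = √(32783 + (½)*(-31 - 153)/(-153)) = √(32783 + (½)*(-1/153)*(-184)) = √(32783 + 92/153) = √(5015891/153) = √85270147/51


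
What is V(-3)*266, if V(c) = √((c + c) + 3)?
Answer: 266*I*√3 ≈ 460.73*I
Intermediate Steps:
V(c) = √(3 + 2*c) (V(c) = √(2*c + 3) = √(3 + 2*c))
V(-3)*266 = √(3 + 2*(-3))*266 = √(3 - 6)*266 = √(-3)*266 = (I*√3)*266 = 266*I*√3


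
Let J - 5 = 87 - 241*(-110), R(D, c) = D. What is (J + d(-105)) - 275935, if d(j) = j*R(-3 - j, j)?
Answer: -260043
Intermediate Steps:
J = 26602 (J = 5 + (87 - 241*(-110)) = 5 + (87 + 26510) = 5 + 26597 = 26602)
d(j) = j*(-3 - j)
(J + d(-105)) - 275935 = (26602 - 1*(-105)*(3 - 105)) - 275935 = (26602 - 1*(-105)*(-102)) - 275935 = (26602 - 10710) - 275935 = 15892 - 275935 = -260043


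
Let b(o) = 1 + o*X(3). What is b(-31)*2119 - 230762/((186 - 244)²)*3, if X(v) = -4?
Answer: 445173607/1682 ≈ 2.6467e+5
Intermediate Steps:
b(o) = 1 - 4*o (b(o) = 1 + o*(-4) = 1 - 4*o)
b(-31)*2119 - 230762/((186 - 244)²)*3 = (1 - 4*(-31))*2119 - 230762/((186 - 244)²)*3 = (1 + 124)*2119 - 230762/((-58)²)*3 = 125*2119 - 230762/3364*3 = 264875 - 230762*(1/3364)*3 = 264875 - 115381*3/1682 = 264875 - 1*346143/1682 = 264875 - 346143/1682 = 445173607/1682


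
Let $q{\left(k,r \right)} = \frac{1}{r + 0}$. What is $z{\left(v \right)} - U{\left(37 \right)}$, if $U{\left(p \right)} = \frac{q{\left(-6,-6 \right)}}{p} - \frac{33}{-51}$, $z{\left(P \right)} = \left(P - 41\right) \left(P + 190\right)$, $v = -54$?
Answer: $- \frac{48762505}{3774} \approx -12921.0$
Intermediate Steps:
$q{\left(k,r \right)} = \frac{1}{r}$
$z{\left(P \right)} = \left(-41 + P\right) \left(190 + P\right)$
$U{\left(p \right)} = \frac{11}{17} - \frac{1}{6 p}$ ($U{\left(p \right)} = \frac{1}{\left(-6\right) p} - \frac{33}{-51} = - \frac{1}{6 p} - - \frac{11}{17} = - \frac{1}{6 p} + \frac{11}{17} = \frac{11}{17} - \frac{1}{6 p}$)
$z{\left(v \right)} - U{\left(37 \right)} = \left(-7790 + \left(-54\right)^{2} + 149 \left(-54\right)\right) - \frac{-17 + 66 \cdot 37}{102 \cdot 37} = \left(-7790 + 2916 - 8046\right) - \frac{1}{102} \cdot \frac{1}{37} \left(-17 + 2442\right) = -12920 - \frac{1}{102} \cdot \frac{1}{37} \cdot 2425 = -12920 - \frac{2425}{3774} = - \frac{48762505}{3774}$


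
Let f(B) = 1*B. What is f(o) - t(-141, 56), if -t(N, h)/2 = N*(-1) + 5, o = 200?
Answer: 492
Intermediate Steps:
t(N, h) = -10 + 2*N (t(N, h) = -2*(N*(-1) + 5) = -2*(-N + 5) = -2*(5 - N) = -10 + 2*N)
f(B) = B
f(o) - t(-141, 56) = 200 - (-10 + 2*(-141)) = 200 - (-10 - 282) = 200 - 1*(-292) = 200 + 292 = 492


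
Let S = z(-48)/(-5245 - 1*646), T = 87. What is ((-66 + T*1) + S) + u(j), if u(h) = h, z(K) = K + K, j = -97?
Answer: -447620/5891 ≈ -75.984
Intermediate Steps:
z(K) = 2*K
S = 96/5891 (S = (2*(-48))/(-5245 - 1*646) = -96/(-5245 - 646) = -96/(-5891) = -96*(-1/5891) = 96/5891 ≈ 0.016296)
((-66 + T*1) + S) + u(j) = ((-66 + 87*1) + 96/5891) - 97 = ((-66 + 87) + 96/5891) - 97 = (21 + 96/5891) - 97 = 123807/5891 - 97 = -447620/5891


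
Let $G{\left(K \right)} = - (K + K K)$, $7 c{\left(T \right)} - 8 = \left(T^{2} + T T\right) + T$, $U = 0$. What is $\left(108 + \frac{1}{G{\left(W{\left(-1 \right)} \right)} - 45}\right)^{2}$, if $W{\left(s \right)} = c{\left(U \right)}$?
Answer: $\frac{63026604601}{5405625} \approx 11659.0$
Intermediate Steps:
$c{\left(T \right)} = \frac{8}{7} + \frac{T}{7} + \frac{2 T^{2}}{7}$ ($c{\left(T \right)} = \frac{8}{7} + \frac{\left(T^{2} + T T\right) + T}{7} = \frac{8}{7} + \frac{\left(T^{2} + T^{2}\right) + T}{7} = \frac{8}{7} + \frac{2 T^{2} + T}{7} = \frac{8}{7} + \frac{T + 2 T^{2}}{7} = \frac{8}{7} + \left(\frac{T}{7} + \frac{2 T^{2}}{7}\right) = \frac{8}{7} + \frac{T}{7} + \frac{2 T^{2}}{7}$)
$W{\left(s \right)} = \frac{8}{7}$ ($W{\left(s \right)} = \frac{8}{7} + \frac{1}{7} \cdot 0 + \frac{2 \cdot 0^{2}}{7} = \frac{8}{7} + 0 + \frac{2}{7} \cdot 0 = \frac{8}{7} + 0 + 0 = \frac{8}{7}$)
$G{\left(K \right)} = - K - K^{2}$ ($G{\left(K \right)} = - (K + K^{2}) = - K - K^{2}$)
$\left(108 + \frac{1}{G{\left(W{\left(-1 \right)} \right)} - 45}\right)^{2} = \left(108 + \frac{1}{\left(-1\right) \frac{8}{7} \left(1 + \frac{8}{7}\right) - 45}\right)^{2} = \left(108 + \frac{1}{\left(-1\right) \frac{8}{7} \cdot \frac{15}{7} - 45}\right)^{2} = \left(108 + \frac{1}{- \frac{120}{49} - 45}\right)^{2} = \left(108 + \frac{1}{- \frac{2325}{49}}\right)^{2} = \left(108 - \frac{49}{2325}\right)^{2} = \left(\frac{251051}{2325}\right)^{2} = \frac{63026604601}{5405625}$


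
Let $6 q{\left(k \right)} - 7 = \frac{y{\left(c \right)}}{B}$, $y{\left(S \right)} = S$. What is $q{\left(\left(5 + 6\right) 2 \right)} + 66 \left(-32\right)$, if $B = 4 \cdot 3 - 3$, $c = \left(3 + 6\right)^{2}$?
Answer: $- \frac{6328}{3} \approx -2109.3$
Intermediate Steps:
$c = 81$ ($c = 9^{2} = 81$)
$B = 9$ ($B = 12 - 3 = 9$)
$q{\left(k \right)} = \frac{8}{3}$ ($q{\left(k \right)} = \frac{7}{6} + \frac{81 \cdot \frac{1}{9}}{6} = \frac{7}{6} + \frac{1}{6} \cdot 9 = \frac{7}{6} + \frac{3}{2} = \frac{8}{3}$)
$q{\left(\left(5 + 6\right) 2 \right)} + 66 \left(-32\right) = \frac{8}{3} + 66 \left(-32\right) = \frac{8}{3} - 2112 = - \frac{6328}{3}$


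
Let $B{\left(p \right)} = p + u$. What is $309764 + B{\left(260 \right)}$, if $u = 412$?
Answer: $310436$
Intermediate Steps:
$B{\left(p \right)} = 412 + p$ ($B{\left(p \right)} = p + 412 = 412 + p$)
$309764 + B{\left(260 \right)} = 309764 + \left(412 + 260\right) = 309764 + 672 = 310436$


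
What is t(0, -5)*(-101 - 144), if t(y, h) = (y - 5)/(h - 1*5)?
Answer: -245/2 ≈ -122.50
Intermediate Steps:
t(y, h) = (-5 + y)/(-5 + h) (t(y, h) = (-5 + y)/(h - 5) = (-5 + y)/(-5 + h))
t(0, -5)*(-101 - 144) = ((-5 + 0)/(-5 - 5))*(-101 - 144) = (-5/(-10))*(-245) = -1/10*(-5)*(-245) = (1/2)*(-245) = -245/2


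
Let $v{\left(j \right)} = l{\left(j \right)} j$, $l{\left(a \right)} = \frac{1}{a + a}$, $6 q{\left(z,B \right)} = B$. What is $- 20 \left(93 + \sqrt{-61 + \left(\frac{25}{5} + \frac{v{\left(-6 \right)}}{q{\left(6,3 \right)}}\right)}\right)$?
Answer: $-1860 - 20 i \sqrt{55} \approx -1860.0 - 148.32 i$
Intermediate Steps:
$q{\left(z,B \right)} = \frac{B}{6}$
$l{\left(a \right)} = \frac{1}{2 a}$
$v{\left(j \right)} = \frac{1}{2}$ ($v{\left(j \right)} = \frac{1}{2 j} j = \frac{1}{2}$)
$- 20 \left(93 + \sqrt{-61 + \left(\frac{25}{5} + \frac{v{\left(-6 \right)}}{q{\left(6,3 \right)}}\right)}\right) = - 20 \left(93 + \sqrt{-61 + \left(\frac{25}{5} + \frac{1}{2 \cdot \frac{1}{6} \cdot 3}\right)}\right) = - 20 \left(93 + \sqrt{-61 + \left(25 \cdot \frac{1}{5} + \frac{\frac{1}{\frac{1}{2}}}{2}\right)}\right) = - 20 \left(93 + \sqrt{-61 + \left(5 + \frac{1}{2} \cdot 2\right)}\right) = - 20 \left(93 + \sqrt{-61 + \left(5 + 1\right)}\right) = - 20 \left(93 + \sqrt{-61 + 6}\right) = - 20 \left(93 + \sqrt{-55}\right) = - 20 \left(93 + i \sqrt{55}\right) = -1860 - 20 i \sqrt{55}$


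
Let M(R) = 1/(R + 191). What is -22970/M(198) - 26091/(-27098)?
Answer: -242129546249/27098 ≈ -8.9353e+6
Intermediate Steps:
M(R) = 1/(191 + R)
-22970/M(198) - 26091/(-27098) = -22970/(1/(191 + 198)) - 26091/(-27098) = -22970/(1/389) - 26091*(-1/27098) = -22970/1/389 + 26091/27098 = -22970*389 + 26091/27098 = -8935330 + 26091/27098 = -242129546249/27098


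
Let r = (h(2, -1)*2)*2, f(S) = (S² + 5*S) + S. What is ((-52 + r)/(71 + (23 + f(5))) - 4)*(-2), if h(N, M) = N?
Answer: 1280/149 ≈ 8.5906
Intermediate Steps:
f(S) = S² + 6*S
r = 8 (r = (2*2)*2 = 4*2 = 8)
((-52 + r)/(71 + (23 + f(5))) - 4)*(-2) = ((-52 + 8)/(71 + (23 + 5*(6 + 5))) - 4)*(-2) = (-44/(71 + (23 + 5*11)) - 4)*(-2) = (-44/(71 + (23 + 55)) - 4)*(-2) = (-44/(71 + 78) - 4)*(-2) = (-44/149 - 4)*(-2) = -640/149*(-2) = 1280/149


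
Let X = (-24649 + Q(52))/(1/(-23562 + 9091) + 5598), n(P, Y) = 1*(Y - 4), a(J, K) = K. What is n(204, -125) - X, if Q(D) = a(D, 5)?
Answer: -10093493429/81008657 ≈ -124.60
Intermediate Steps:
n(P, Y) = -4 + Y (n(P, Y) = 1*(-4 + Y) = -4 + Y)
Q(D) = 5
X = -356623324/81008657 (X = (-24649 + 5)/(1/(-23562 + 9091) + 5598) = -24644/(1/(-14471) + 5598) = -24644/(-1/14471 + 5598) = -24644/81008657/14471 = -24644*14471/81008657 = -356623324/81008657 ≈ -4.4023)
n(204, -125) - X = (-4 - 125) - 1*(-356623324/81008657) = -129 + 356623324/81008657 = -10093493429/81008657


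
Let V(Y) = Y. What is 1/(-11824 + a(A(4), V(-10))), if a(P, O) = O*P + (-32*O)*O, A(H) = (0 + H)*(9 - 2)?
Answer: -1/15304 ≈ -6.5342e-5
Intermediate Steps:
A(H) = 7*H (A(H) = H*7 = 7*H)
a(P, O) = -32*O² + O*P (a(P, O) = O*P - 32*O² = -32*O² + O*P)
1/(-11824 + a(A(4), V(-10))) = 1/(-11824 - 10*(7*4 - 32*(-10))) = 1/(-11824 - 10*(28 + 320)) = 1/(-11824 - 10*348) = 1/(-11824 - 3480) = 1/(-15304) = -1/15304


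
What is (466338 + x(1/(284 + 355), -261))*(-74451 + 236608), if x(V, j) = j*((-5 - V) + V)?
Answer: 75831585951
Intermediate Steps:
x(V, j) = -5*j (x(V, j) = j*(-5) = -5*j)
(466338 + x(1/(284 + 355), -261))*(-74451 + 236608) = (466338 - 5*(-261))*(-74451 + 236608) = (466338 + 1305)*162157 = 467643*162157 = 75831585951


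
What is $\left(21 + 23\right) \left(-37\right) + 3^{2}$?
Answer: $-1619$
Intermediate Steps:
$\left(21 + 23\right) \left(-37\right) + 3^{2} = 44 \left(-37\right) + 9 = -1628 + 9 = -1619$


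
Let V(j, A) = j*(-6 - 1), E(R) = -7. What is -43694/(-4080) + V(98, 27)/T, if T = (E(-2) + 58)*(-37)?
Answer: 278593/25160 ≈ 11.073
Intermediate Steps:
V(j, A) = -7*j (V(j, A) = j*(-7) = -7*j)
T = -1887 (T = (-7 + 58)*(-37) = 51*(-37) = -1887)
-43694/(-4080) + V(98, 27)/T = -43694/(-4080) - 7*98/(-1887) = -43694*(-1/4080) - 686*(-1/1887) = 21847/2040 + 686/1887 = 278593/25160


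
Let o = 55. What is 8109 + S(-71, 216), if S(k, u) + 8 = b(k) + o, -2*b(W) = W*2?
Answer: 8227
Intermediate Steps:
b(W) = -W (b(W) = -W*2/2 = -W)
S(k, u) = 47 - k (S(k, u) = -8 + (-k + 55) = -8 + (55 - k) = 47 - k)
8109 + S(-71, 216) = 8109 + (47 - 1*(-71)) = 8109 + (47 + 71) = 8109 + 118 = 8227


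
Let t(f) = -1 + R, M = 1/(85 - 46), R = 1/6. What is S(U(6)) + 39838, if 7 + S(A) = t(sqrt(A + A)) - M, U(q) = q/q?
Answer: 3106751/78 ≈ 39830.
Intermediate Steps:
U(q) = 1
R = 1/6 ≈ 0.16667
M = 1/39 ≈ 0.025641
t(f) = -5/6 (t(f) = -1 + 1/6 = -5/6)
S(A) = -613/78 (S(A) = -7 + (-5/6 - 1*1/39) = -7 + (-5/6 - 1/39) = -7 - 67/78 = -613/78)
S(U(6)) + 39838 = -613/78 + 39838 = 3106751/78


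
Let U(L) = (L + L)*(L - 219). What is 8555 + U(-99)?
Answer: 71519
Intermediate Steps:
U(L) = 2*L*(-219 + L) (U(L) = (2*L)*(-219 + L) = 2*L*(-219 + L))
8555 + U(-99) = 8555 + 2*(-99)*(-219 - 99) = 8555 + 2*(-99)*(-318) = 8555 + 62964 = 71519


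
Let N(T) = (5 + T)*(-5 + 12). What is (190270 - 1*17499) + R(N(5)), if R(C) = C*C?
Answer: 177671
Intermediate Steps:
N(T) = 35 + 7*T (N(T) = (5 + T)*7 = 35 + 7*T)
R(C) = C²
(190270 - 1*17499) + R(N(5)) = (190270 - 1*17499) + (35 + 7*5)² = (190270 - 17499) + (35 + 35)² = 172771 + 70² = 172771 + 4900 = 177671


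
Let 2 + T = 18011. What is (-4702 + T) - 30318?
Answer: -17011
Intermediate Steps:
T = 18009 (T = -2 + 18011 = 18009)
(-4702 + T) - 30318 = (-4702 + 18009) - 30318 = 13307 - 30318 = -17011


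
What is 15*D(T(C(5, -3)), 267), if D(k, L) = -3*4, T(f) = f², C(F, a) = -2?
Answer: -180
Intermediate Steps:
D(k, L) = -12
15*D(T(C(5, -3)), 267) = 15*(-12) = -180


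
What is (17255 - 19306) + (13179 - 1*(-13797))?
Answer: 24925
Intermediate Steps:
(17255 - 19306) + (13179 - 1*(-13797)) = -2051 + (13179 + 13797) = -2051 + 26976 = 24925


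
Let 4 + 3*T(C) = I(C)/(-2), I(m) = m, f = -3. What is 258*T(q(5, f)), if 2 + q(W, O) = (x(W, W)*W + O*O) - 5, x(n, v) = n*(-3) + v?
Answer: 1720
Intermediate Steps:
x(n, v) = v - 3*n (x(n, v) = -3*n + v = v - 3*n)
q(W, O) = -7 + O² - 2*W² (q(W, O) = -2 + (((W - 3*W)*W + O*O) - 5) = -2 + (((-2*W)*W + O²) - 5) = -2 + ((-2*W² + O²) - 5) = -2 + ((O² - 2*W²) - 5) = -2 + (-5 + O² - 2*W²) = -7 + O² - 2*W²)
T(C) = -4/3 - C/6 (T(C) = -4/3 + (C/(-2))/3 = -4/3 + (C*(-½))/3 = -4/3 + (-C/2)/3 = -4/3 - C/6)
258*T(q(5, f)) = 258*(-4/3 - (-7 + (-3)² - 2*5²)/6) = 258*(-4/3 - (-7 + 9 - 2*25)/6) = 258*(-4/3 - (-7 + 9 - 50)/6) = 258*(-4/3 - ⅙*(-48)) = 258*(-4/3 + 8) = 258*(20/3) = 1720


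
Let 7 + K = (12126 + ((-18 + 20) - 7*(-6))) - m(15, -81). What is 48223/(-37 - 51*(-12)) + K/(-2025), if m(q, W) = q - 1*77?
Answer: 1208296/15525 ≈ 77.829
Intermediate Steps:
m(q, W) = -77 + q (m(q, W) = q - 77 = -77 + q)
K = 12225 (K = -7 + ((12126 + ((-18 + 20) - 7*(-6))) - (-77 + 15)) = -7 + ((12126 + (2 + 42)) - 1*(-62)) = -7 + ((12126 + 44) + 62) = -7 + (12170 + 62) = -7 + 12232 = 12225)
48223/(-37 - 51*(-12)) + K/(-2025) = 48223/(-37 - 51*(-12)) + 12225/(-2025) = 48223/(-37 + 612) + 12225*(-1/2025) = 48223/575 - 163/27 = 1208296/15525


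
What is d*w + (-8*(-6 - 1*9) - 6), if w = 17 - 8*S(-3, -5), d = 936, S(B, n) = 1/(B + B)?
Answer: 17274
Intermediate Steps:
S(B, n) = 1/(2*B)
w = 55/3 (w = 17 - 4/(-3) = 17 - 4*(-1)/3 = 17 - 8*(-1/6) = 17 + 4/3 = 55/3 ≈ 18.333)
d*w + (-8*(-6 - 1*9) - 6) = 936*(55/3) + (-8*(-6 - 1*9) - 6) = 17160 + (-8*(-6 - 9) - 6) = 17160 + (-8*(-15) - 6) = 17160 + (120 - 6) = 17160 + 114 = 17274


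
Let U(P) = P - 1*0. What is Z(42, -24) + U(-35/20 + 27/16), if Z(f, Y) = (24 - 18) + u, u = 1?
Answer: 111/16 ≈ 6.9375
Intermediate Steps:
Z(f, Y) = 7 (Z(f, Y) = (24 - 18) + 1 = 6 + 1 = 7)
U(P) = P (U(P) = P + 0 = P)
Z(42, -24) + U(-35/20 + 27/16) = 7 + (-35/20 + 27/16) = 7 + (-35*1/20 + 27*(1/16)) = 7 + (-7/4 + 27/16) = 7 - 1/16 = 111/16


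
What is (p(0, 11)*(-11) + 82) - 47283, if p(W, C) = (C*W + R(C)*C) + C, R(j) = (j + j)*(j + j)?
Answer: -105886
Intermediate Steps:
R(j) = 4*j² (R(j) = (2*j)*(2*j) = 4*j²)
p(W, C) = C + 4*C³ + C*W (p(W, C) = (C*W + (4*C²)*C) + C = (C*W + 4*C³) + C = (4*C³ + C*W) + C = C + 4*C³ + C*W)
(p(0, 11)*(-11) + 82) - 47283 = ((11*(1 + 0 + 4*11²))*(-11) + 82) - 47283 = ((11*(1 + 0 + 4*121))*(-11) + 82) - 47283 = ((11*(1 + 0 + 484))*(-11) + 82) - 47283 = ((11*485)*(-11) + 82) - 47283 = (5335*(-11) + 82) - 47283 = (-58685 + 82) - 47283 = -58603 - 47283 = -105886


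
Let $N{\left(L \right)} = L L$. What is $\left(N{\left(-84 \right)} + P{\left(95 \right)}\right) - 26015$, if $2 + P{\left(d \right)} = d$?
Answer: $-18866$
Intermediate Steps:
$N{\left(L \right)} = L^{2}$
$P{\left(d \right)} = -2 + d$
$\left(N{\left(-84 \right)} + P{\left(95 \right)}\right) - 26015 = \left(\left(-84\right)^{2} + \left(-2 + 95\right)\right) - 26015 = \left(7056 + 93\right) - 26015 = 7149 - 26015 = -18866$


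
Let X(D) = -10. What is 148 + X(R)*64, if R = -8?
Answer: -492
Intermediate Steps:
148 + X(R)*64 = 148 - 10*64 = 148 - 640 = -492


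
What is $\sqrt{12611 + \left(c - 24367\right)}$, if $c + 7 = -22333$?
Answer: $4 i \sqrt{2131} \approx 184.65 i$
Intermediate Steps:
$c = -22340$ ($c = -7 - 22333 = -22340$)
$\sqrt{12611 + \left(c - 24367\right)} = \sqrt{12611 - 46707} = \sqrt{-34096} = 4 i \sqrt{2131}$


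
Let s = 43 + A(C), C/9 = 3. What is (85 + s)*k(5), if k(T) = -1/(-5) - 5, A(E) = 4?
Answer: -3168/5 ≈ -633.60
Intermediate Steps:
C = 27 (C = 9*3 = 27)
s = 47 (s = 43 + 4 = 47)
k(T) = -24/5 (k(T) = -1*(-1/5) - 5 = 1/5 - 5 = -24/5)
(85 + s)*k(5) = (85 + 47)*(-24/5) = 132*(-24/5) = -3168/5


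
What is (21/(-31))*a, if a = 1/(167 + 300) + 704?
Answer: -6904149/14477 ≈ -476.90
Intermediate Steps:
a = 328769/467 (a = 1/467 + 704 = 328769/467 ≈ 704.00)
(21/(-31))*a = (21/(-31))*(328769/467) = (21*(-1/31))*(328769/467) = -21/31*328769/467 = -6904149/14477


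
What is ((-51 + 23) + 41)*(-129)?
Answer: -1677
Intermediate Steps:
((-51 + 23) + 41)*(-129) = (-28 + 41)*(-129) = 13*(-129) = -1677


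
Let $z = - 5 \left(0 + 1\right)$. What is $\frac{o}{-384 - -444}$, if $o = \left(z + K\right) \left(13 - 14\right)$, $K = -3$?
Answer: $\frac{2}{15} \approx 0.13333$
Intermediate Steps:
$z = -5$ ($z = \left(-5\right) 1 = -5$)
$o = 8$ ($o = \left(-5 - 3\right) \left(13 - 14\right) = \left(-8\right) \left(-1\right) = 8$)
$\frac{o}{-384 - -444} = \frac{8}{-384 - -444} = \frac{8}{-384 + 444} = \frac{8}{60} = 8 \cdot \frac{1}{60} = \frac{2}{15}$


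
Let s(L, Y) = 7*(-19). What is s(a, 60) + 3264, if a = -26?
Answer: 3131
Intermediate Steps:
s(L, Y) = -133
s(a, 60) + 3264 = -133 + 3264 = 3131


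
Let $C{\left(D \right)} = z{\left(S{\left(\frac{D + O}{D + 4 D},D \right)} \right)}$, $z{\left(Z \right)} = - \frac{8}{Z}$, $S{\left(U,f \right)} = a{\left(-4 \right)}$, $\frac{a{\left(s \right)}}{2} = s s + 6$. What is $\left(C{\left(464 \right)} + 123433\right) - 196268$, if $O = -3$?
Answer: $- \frac{801187}{11} \approx -72835.0$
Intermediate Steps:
$a{\left(s \right)} = 12 + 2 s^{2}$ ($a{\left(s \right)} = 2 \left(s s + 6\right) = 2 \left(s^{2} + 6\right) = 2 \left(6 + s^{2}\right) = 12 + 2 s^{2}$)
$S{\left(U,f \right)} = 44$ ($S{\left(U,f \right)} = 12 + 2 \left(-4\right)^{2} = 12 + 2 \cdot 16 = 12 + 32 = 44$)
$C{\left(D \right)} = - \frac{2}{11}$ ($C{\left(D \right)} = - \frac{8}{44} = \left(-8\right) \frac{1}{44} = - \frac{2}{11}$)
$\left(C{\left(464 \right)} + 123433\right) - 196268 = \left(- \frac{2}{11} + 123433\right) - 196268 = \frac{1357761}{11} - 196268 = - \frac{801187}{11}$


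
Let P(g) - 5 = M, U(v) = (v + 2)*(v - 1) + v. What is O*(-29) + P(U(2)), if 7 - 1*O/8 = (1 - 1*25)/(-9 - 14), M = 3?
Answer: -31600/23 ≈ -1373.9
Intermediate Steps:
U(v) = v + (-1 + v)*(2 + v) (U(v) = (2 + v)*(-1 + v) + v = (-1 + v)*(2 + v) + v = v + (-1 + v)*(2 + v))
O = 1096/23 (O = 56 - 8*(1 - 1*25)/(-9 - 14) = 56 - 8*(1 - 25)/(-23) = 56 - (-192)*(-1)/23 = 56 - 8*24/23 = 56 - 192/23 = 1096/23 ≈ 47.652)
P(g) = 8 (P(g) = 5 + 3 = 8)
O*(-29) + P(U(2)) = (1096/23)*(-29) + 8 = -31784/23 + 8 = -31600/23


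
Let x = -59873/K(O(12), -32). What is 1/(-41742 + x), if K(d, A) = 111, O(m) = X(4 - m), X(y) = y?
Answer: -111/4693235 ≈ -2.3651e-5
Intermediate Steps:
O(m) = 4 - m
x = -59873/111 ≈ -539.40
1/(-41742 + x) = 1/(-41742 - 59873/111) = 1/(-4693235/111) = -111/4693235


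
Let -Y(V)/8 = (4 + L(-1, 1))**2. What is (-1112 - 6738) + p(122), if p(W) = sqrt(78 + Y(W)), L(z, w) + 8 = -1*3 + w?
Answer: -7850 + I*sqrt(210) ≈ -7850.0 + 14.491*I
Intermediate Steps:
L(z, w) = -11 + w (L(z, w) = -8 + (-1*3 + w) = -8 + (-3 + w) = -11 + w)
Y(V) = -288 (Y(V) = -8*(4 + (-11 + 1))**2 = -8*(4 - 10)**2 = -8*(-6)**2 = -8*36 = -288)
p(W) = I*sqrt(210) (p(W) = sqrt(78 - 288) = sqrt(-210) = I*sqrt(210))
(-1112 - 6738) + p(122) = (-1112 - 6738) + I*sqrt(210) = -7850 + I*sqrt(210)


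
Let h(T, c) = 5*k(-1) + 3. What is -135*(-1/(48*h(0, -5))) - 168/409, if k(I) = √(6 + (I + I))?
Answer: -16539/85072 ≈ -0.19441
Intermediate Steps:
k(I) = √(6 + 2*I)
h(T, c) = 13 (h(T, c) = 5*√(6 + 2*(-1)) + 3 = 5*√(6 - 2) + 3 = 5*√4 + 3 = 5*2 + 3 = 10 + 3 = 13)
-135*(-1/(48*h(0, -5))) - 168/409 = -135/(-6*8*13) - 168/409 = -135/((-48*13)) - 168*1/409 = -135/(-624) - 168/409 = -135*(-1/624) - 168/409 = 45/208 - 168/409 = -16539/85072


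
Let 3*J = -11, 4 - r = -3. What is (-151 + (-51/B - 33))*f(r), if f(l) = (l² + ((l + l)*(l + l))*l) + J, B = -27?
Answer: -6969028/27 ≈ -2.5811e+5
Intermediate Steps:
r = 7 (r = 4 - 1*(-3) = 4 + 3 = 7)
J = -11/3 (J = (⅓)*(-11) = -11/3 ≈ -3.6667)
f(l) = -11/3 + l² + 4*l³ (f(l) = (l² + ((l + l)*(l + l))*l) - 11/3 = (l² + ((2*l)*(2*l))*l) - 11/3 = (l² + (4*l²)*l) - 11/3 = (l² + 4*l³) - 11/3 = -11/3 + l² + 4*l³)
(-151 + (-51/B - 33))*f(r) = (-151 + (-51/(-27) - 33))*(-11/3 + 7² + 4*7³) = (-151 + (-51*(-1/27) - 33))*(-11/3 + 49 + 4*343) = (-151 + (17/9 - 33))*(-11/3 + 49 + 1372) = (-151 - 280/9)*(4252/3) = -1639/9*4252/3 = -6969028/27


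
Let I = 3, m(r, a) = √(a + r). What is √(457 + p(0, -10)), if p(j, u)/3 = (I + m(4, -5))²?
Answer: √(481 + 18*I) ≈ 21.936 + 0.4103*I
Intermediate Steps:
p(j, u) = 3*(3 + I)² (p(j, u) = 3*(3 + √(-5 + 4))² = 3*(3 + √(-1))² = 3*(3 + I)²)
√(457 + p(0, -10)) = √(457 + (24 + 18*I)) = √(481 + 18*I)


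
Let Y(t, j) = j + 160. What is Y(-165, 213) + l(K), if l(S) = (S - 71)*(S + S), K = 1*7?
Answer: -523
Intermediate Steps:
K = 7
l(S) = 2*S*(-71 + S) (l(S) = (-71 + S)*(2*S) = 2*S*(-71 + S))
Y(t, j) = 160 + j
Y(-165, 213) + l(K) = (160 + 213) + 2*7*(-71 + 7) = 373 + 2*7*(-64) = 373 - 896 = -523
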